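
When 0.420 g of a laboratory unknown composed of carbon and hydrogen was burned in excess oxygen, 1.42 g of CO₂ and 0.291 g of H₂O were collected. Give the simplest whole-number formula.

mol C = 1.42 g CO₂ ÷ 44.009 g/mol = 0.03227 mol
mol H = 2 × 0.291 g H₂O ÷ 18.015 g/mol = 0.03231 mol
Divide by the smallest (0.03227 mol): C 1.000, H 1.001

CH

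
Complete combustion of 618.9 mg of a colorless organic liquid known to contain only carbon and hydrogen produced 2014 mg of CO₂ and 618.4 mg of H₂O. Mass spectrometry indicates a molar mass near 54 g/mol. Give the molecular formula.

C4H6

mol C = 2.014 g CO₂ ÷ 44.009 g/mol = 0.045763 mol
mol H = 2 × 0.6184 g H₂O ÷ 18.015 g/mol = 0.068654 mol
Divide by the smallest (0.045763 mol): C 1.000, H 1.500
Multiplying each by 2 gives whole numbers: C 2.00, H 3.00
Empirical formula: C2H3
Empirical-formula mass = 27.05 g/mol; 54 ÷ 27.05 ≈ 2, so the molecular formula is C4H6.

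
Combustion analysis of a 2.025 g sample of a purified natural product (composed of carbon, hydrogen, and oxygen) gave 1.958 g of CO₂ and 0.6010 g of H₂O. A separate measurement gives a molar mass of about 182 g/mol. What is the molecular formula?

C4H6O8

mol C = 1.958 g CO₂ ÷ 44.009 g/mol = 0.044491 mol
mol H = 2 × 0.6010 g H₂O ÷ 18.015 g/mol = 0.066722 mol
mass O = 2.025 − (0.53438 + 0.067256) = 1.4234 g → mol O = 1.4234 ÷ 15.999 = 0.088966 mol
Divide by the smallest (0.044491 mol): C 1.000, H 1.500, O 2.000
Multiplying each by 2 gives whole numbers: C 2.00, H 3.00, O 4.00
Empirical formula: C2H3O4
Empirical-formula mass = 91.04 g/mol; 182 ÷ 91.04 ≈ 2, so the molecular formula is C4H6O8.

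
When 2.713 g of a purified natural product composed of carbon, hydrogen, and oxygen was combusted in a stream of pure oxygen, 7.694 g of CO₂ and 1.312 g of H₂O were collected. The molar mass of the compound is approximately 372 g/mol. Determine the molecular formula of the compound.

C24H20O4

mol C = 7.694 g CO₂ ÷ 44.009 g/mol = 0.17483 mol
mol H = 2 × 1.312 g H₂O ÷ 18.015 g/mol = 0.14566 mol
mass O = 2.713 − (2.0999 + 0.14682) = 0.46632 g → mol O = 0.46632 ÷ 15.999 = 0.029147 mol
Divide by the smallest (0.029147 mol): C 5.998, H 4.997, O 1.000
Empirical formula: C6H5O
Empirical-formula mass = 93.11 g/mol; 372 ÷ 93.11 ≈ 4, so the molecular formula is C24H20O4.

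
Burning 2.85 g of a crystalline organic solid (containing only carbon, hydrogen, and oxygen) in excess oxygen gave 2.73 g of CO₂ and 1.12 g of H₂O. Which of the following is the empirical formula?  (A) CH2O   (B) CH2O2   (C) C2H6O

(B) CH2O2

mol C = 2.73 g CO₂ ÷ 44.009 g/mol = 0.06203 mol
mol H = 2 × 1.12 g H₂O ÷ 18.015 g/mol = 0.1243 mol
mass O = 2.85 − (0.7451 + 0.1253) = 1.980 g → mol O = 1.980 ÷ 15.999 = 0.1237 mol
Divide by the smallest (0.06203 mol): C 1.000, H 2.004, O 1.995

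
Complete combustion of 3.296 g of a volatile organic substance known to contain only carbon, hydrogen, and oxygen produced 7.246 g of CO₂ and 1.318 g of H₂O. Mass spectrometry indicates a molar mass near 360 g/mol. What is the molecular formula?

mol C = 7.246 g CO₂ ÷ 44.009 g/mol = 0.16465 mol
mol H = 2 × 1.318 g H₂O ÷ 18.015 g/mol = 0.14632 mol
mass O = 3.296 − (1.9776 + 0.14749) = 1.1709 g → mol O = 1.1709 ÷ 15.999 = 0.073187 mol
Divide by the smallest (0.073187 mol): C 2.250, H 1.999, O 1.000
Multiplying each by 4 gives whole numbers: C 9.00, H 8.00, O 4.00
Empirical formula: C9H8O4
Empirical-formula mass = 180.16 g/mol; 360 ÷ 180.16 ≈ 2, so the molecular formula is C18H16O8.

C18H16O8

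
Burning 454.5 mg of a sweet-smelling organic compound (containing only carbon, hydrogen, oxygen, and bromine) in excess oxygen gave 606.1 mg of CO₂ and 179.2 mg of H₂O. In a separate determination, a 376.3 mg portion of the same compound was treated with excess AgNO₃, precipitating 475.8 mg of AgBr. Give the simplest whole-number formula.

mol C = 0.6061 g CO₂ ÷ 44.009 g/mol = 0.013772 mol
mol H = 2 × 0.1792 g H₂O ÷ 18.015 g/mol = 0.019895 mol
From the AgBr data: mol Br per gram of compound = (0.4758 ÷ 187.772) ÷ 0.3763 = 0.0067338 mol/g, so in the 0.4545 g combustion sample mol Br = 0.0030605 mol
mass O = 0.4545 − (0.16542 + 0.020054 + 0.24455) = 0.024482 g → mol O = 0.024482 ÷ 15.999 = 0.0015302 mol
Divide by the smallest (0.0015302 mol): C 9.000, H 13.001, Br 2.000, O 1.000

C9H13Br2O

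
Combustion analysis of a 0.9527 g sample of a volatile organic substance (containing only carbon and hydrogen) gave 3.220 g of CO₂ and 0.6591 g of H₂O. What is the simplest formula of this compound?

mol C = 3.220 g CO₂ ÷ 44.009 g/mol = 0.073167 mol
mol H = 2 × 0.6591 g H₂O ÷ 18.015 g/mol = 0.073172 mol
Divide by the smallest (0.073167 mol): C 1.000, H 1.000

CH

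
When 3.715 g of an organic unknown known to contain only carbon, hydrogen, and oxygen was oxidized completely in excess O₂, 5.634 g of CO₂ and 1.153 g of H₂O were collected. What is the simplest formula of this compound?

CHO

mol C = 5.634 g CO₂ ÷ 44.009 g/mol = 0.12802 mol
mol H = 2 × 1.153 g H₂O ÷ 18.015 g/mol = 0.12800 mol
mass O = 3.715 − (1.5376 + 0.12903) = 2.0483 g → mol O = 2.0483 ÷ 15.999 = 0.12803 mol
Divide by the smallest (0.12800 mol): C 1.000, H 1.000, O 1.000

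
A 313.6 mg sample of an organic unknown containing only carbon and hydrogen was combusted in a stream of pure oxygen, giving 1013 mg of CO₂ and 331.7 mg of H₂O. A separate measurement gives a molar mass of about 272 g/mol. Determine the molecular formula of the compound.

C20H32

mol C = 1.013 g CO₂ ÷ 44.009 g/mol = 0.023018 mol
mol H = 2 × 0.3317 g H₂O ÷ 18.015 g/mol = 0.036825 mol
Divide by the smallest (0.023018 mol): C 1.000, H 1.600
Multiplying each by 5 gives whole numbers: C 5.00, H 8.00
Empirical formula: C5H8
Empirical-formula mass = 68.12 g/mol; 272 ÷ 68.12 ≈ 4, so the molecular formula is C20H32.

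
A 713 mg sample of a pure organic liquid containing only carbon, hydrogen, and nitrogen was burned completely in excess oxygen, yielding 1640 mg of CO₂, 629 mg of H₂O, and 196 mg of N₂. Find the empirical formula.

mol C = 1.64 g CO₂ ÷ 44.009 g/mol = 0.03727 mol
mol H = 2 × 0.629 g H₂O ÷ 18.015 g/mol = 0.06983 mol
mol N = 2 × 0.196 g N₂ ÷ 28.014 g/mol = 0.01399 mol
Divide by the smallest (0.01399 mol): C 2.663, H 4.990, N 1.000
Multiplying each by 3 gives whole numbers: C 7.99, H 14.97, N 3.00

C8H15N3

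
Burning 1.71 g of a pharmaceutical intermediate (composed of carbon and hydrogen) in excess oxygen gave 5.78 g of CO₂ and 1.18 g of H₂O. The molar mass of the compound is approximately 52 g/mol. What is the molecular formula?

mol C = 5.78 g CO₂ ÷ 44.009 g/mol = 0.1313 mol
mol H = 2 × 1.18 g H₂O ÷ 18.015 g/mol = 0.1310 mol
Divide by the smallest (0.1310 mol): C 1.003, H 1.000
Empirical formula: CH
Empirical-formula mass = 13.02 g/mol; 52 ÷ 13.02 ≈ 4, so the molecular formula is C4H4.

C4H4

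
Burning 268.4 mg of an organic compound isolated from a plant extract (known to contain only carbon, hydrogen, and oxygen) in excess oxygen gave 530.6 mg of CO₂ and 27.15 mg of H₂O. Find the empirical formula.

mol C = 0.5306 g CO₂ ÷ 44.009 g/mol = 0.012057 mol
mol H = 2 × 0.02715 g H₂O ÷ 18.015 g/mol = 0.0030142 mol
mass O = 0.2684 − (0.14481 + 0.0030383) = 0.12055 g → mol O = 0.12055 ÷ 15.999 = 0.0075348 mol
Divide by the smallest (0.0030142 mol): C 4.000, H 1.000, O 2.500
Multiplying each by 2 gives whole numbers: C 8.00, H 2.00, O 5.00

C8H2O5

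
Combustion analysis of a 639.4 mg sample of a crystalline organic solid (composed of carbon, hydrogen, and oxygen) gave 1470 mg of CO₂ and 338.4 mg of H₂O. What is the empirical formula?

C8H9O3

mol C = 1.470 g CO₂ ÷ 44.009 g/mol = 0.033402 mol
mol H = 2 × 0.3384 g H₂O ÷ 18.015 g/mol = 0.037569 mol
mass O = 0.6394 − (0.40119 + 0.037869) = 0.20034 g → mol O = 0.20034 ÷ 15.999 = 0.012522 mol
Divide by the smallest (0.012522 mol): C 2.668, H 3.000, O 1.000
Multiplying each by 3 gives whole numbers: C 8.00, H 9.00, O 3.00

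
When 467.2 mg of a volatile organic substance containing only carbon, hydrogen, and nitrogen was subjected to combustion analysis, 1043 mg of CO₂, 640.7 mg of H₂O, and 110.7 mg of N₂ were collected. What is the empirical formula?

C3H9N

mol C = 1.043 g CO₂ ÷ 44.009 g/mol = 0.023700 mol
mol H = 2 × 0.6407 g H₂O ÷ 18.015 g/mol = 0.071130 mol
mol N = 2 × 0.1107 g N₂ ÷ 28.014 g/mol = 0.0079032 mol
Divide by the smallest (0.0079032 mol): C 2.999, H 9.000, N 1.000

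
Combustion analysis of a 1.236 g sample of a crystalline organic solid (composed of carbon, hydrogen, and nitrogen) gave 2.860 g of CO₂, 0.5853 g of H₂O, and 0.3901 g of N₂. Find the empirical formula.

C7H7N3

mol C = 2.860 g CO₂ ÷ 44.009 g/mol = 0.064987 mol
mol H = 2 × 0.5853 g H₂O ÷ 18.015 g/mol = 0.064979 mol
mol N = 2 × 0.3901 g N₂ ÷ 28.014 g/mol = 0.027850 mol
Divide by the smallest (0.027850 mol): C 2.333, H 2.333, N 1.000
Multiplying each by 3 gives whole numbers: C 7.00, H 7.00, N 3.00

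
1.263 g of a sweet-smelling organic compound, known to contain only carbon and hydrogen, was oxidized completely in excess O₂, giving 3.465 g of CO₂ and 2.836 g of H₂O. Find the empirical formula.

mol C = 3.465 g CO₂ ÷ 44.009 g/mol = 0.078734 mol
mol H = 2 × 2.836 g H₂O ÷ 18.015 g/mol = 0.31485 mol
Divide by the smallest (0.078734 mol): C 1.000, H 3.999

CH4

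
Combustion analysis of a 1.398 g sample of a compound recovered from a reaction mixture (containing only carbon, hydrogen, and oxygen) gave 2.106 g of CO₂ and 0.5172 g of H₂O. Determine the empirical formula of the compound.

C5H6O5

mol C = 2.106 g CO₂ ÷ 44.009 g/mol = 0.047854 mol
mol H = 2 × 0.5172 g H₂O ÷ 18.015 g/mol = 0.057419 mol
mass O = 1.398 − (0.57477 + 0.057878) = 0.76535 g → mol O = 0.76535 ÷ 15.999 = 0.047837 mol
Divide by the smallest (0.047837 mol): C 1.000, H 1.200, O 1.000
Multiplying each by 5 gives whole numbers: C 5.00, H 6.00, O 5.00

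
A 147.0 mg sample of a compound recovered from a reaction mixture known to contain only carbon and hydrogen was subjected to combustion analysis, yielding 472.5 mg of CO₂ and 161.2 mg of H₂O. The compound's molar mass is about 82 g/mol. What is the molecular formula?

mol C = 0.4725 g CO₂ ÷ 44.009 g/mol = 0.010736 mol
mol H = 2 × 0.1612 g H₂O ÷ 18.015 g/mol = 0.017896 mol
Divide by the smallest (0.010736 mol): C 1.000, H 1.667
Multiplying each by 3 gives whole numbers: C 3.00, H 5.00
Empirical formula: C3H5
Empirical-formula mass = 41.07 g/mol; 82 ÷ 41.07 ≈ 2, so the molecular formula is C6H10.

C6H10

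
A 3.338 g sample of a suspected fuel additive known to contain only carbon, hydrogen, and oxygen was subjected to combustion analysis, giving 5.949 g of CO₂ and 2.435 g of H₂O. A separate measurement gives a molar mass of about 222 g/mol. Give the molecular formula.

mol C = 5.949 g CO₂ ÷ 44.009 g/mol = 0.13518 mol
mol H = 2 × 2.435 g H₂O ÷ 18.015 g/mol = 0.27033 mol
mass O = 3.338 − (1.6236 + 0.27249) = 1.4419 g → mol O = 1.4419 ÷ 15.999 = 0.090124 mol
Divide by the smallest (0.090124 mol): C 1.500, H 3.000, O 1.000
Multiplying each by 2 gives whole numbers: C 3.00, H 6.00, O 2.00
Empirical formula: C3H6O2
Empirical-formula mass = 74.08 g/mol; 222 ÷ 74.08 ≈ 3, so the molecular formula is C9H18O6.

C9H18O6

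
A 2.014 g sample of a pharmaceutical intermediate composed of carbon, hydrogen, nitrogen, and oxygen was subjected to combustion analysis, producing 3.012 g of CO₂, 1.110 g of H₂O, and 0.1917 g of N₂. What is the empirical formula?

mol C = 3.012 g CO₂ ÷ 44.009 g/mol = 0.068441 mol
mol H = 2 × 1.110 g H₂O ÷ 18.015 g/mol = 0.12323 mol
mol N = 2 × 0.1917 g N₂ ÷ 28.014 g/mol = 0.013686 mol
mass O = 2.014 − (0.82204 + 0.12422 + 0.19170) = 0.87604 g → mol O = 0.87604 ÷ 15.999 = 0.054756 mol
Divide by the smallest (0.013686 mol): C 5.001, H 9.004, N 1.000, O 4.001

C5H9NO4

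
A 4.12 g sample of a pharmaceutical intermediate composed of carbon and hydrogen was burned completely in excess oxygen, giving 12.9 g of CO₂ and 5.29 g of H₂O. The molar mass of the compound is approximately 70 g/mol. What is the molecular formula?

mol C = 12.9 g CO₂ ÷ 44.009 g/mol = 0.2931 mol
mol H = 2 × 5.29 g H₂O ÷ 18.015 g/mol = 0.5873 mol
Divide by the smallest (0.2931 mol): C 1.000, H 2.004
Empirical formula: CH2
Empirical-formula mass = 14.03 g/mol; 70 ÷ 14.03 ≈ 5, so the molecular formula is C5H10.

C5H10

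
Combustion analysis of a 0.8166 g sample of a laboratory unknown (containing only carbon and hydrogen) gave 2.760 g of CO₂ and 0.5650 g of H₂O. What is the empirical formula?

CH

mol C = 2.760 g CO₂ ÷ 44.009 g/mol = 0.062714 mol
mol H = 2 × 0.5650 g H₂O ÷ 18.015 g/mol = 0.062726 mol
Divide by the smallest (0.062714 mol): C 1.000, H 1.000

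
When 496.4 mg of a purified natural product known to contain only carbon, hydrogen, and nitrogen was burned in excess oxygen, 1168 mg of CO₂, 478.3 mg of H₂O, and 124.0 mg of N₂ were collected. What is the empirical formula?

mol C = 1.168 g CO₂ ÷ 44.009 g/mol = 0.026540 mol
mol H = 2 × 0.4783 g H₂O ÷ 18.015 g/mol = 0.053100 mol
mol N = 2 × 0.1240 g N₂ ÷ 28.014 g/mol = 0.0088527 mol
Divide by the smallest (0.0088527 mol): C 2.998, H 5.998, N 1.000

C3H6N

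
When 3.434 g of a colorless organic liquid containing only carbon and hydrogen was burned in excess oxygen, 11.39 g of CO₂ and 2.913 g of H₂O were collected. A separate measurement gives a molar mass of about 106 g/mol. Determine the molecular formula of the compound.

C8H10

mol C = 11.39 g CO₂ ÷ 44.009 g/mol = 0.25881 mol
mol H = 2 × 2.913 g H₂O ÷ 18.015 g/mol = 0.32340 mol
Divide by the smallest (0.25881 mol): C 1.000, H 1.250
Multiplying each by 4 gives whole numbers: C 4.00, H 5.00
Empirical formula: C4H5
Empirical-formula mass = 53.08 g/mol; 106 ÷ 53.08 ≈ 2, so the molecular formula is C8H10.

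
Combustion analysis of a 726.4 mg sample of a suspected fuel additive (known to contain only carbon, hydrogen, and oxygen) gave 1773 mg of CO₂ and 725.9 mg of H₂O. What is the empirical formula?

C4H8O

mol C = 1.773 g CO₂ ÷ 44.009 g/mol = 0.040287 mol
mol H = 2 × 0.7259 g H₂O ÷ 18.015 g/mol = 0.080588 mol
mass O = 0.7264 − (0.48389 + 0.081233) = 0.16128 g → mol O = 0.16128 ÷ 15.999 = 0.010080 mol
Divide by the smallest (0.010080 mol): C 3.997, H 7.995, O 1.000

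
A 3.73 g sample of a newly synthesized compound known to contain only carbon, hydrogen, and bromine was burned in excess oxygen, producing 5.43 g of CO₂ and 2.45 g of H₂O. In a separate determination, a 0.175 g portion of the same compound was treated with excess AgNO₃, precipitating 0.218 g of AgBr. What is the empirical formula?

mol C = 5.43 g CO₂ ÷ 44.009 g/mol = 0.1234 mol
mol H = 2 × 2.45 g H₂O ÷ 18.015 g/mol = 0.2720 mol
From the AgBr data: mol Br per gram of compound = (0.218 ÷ 187.772) ÷ 0.175 = 0.006634 mol/g, so in the 3.73 g combustion sample mol Br = 0.02475 mol
Divide by the smallest (0.02475 mol): C 4.986, H 10.992, Br 1.000

C5H11Br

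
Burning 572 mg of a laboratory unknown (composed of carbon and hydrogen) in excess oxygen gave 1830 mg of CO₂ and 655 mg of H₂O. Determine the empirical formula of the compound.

mol C = 1.83 g CO₂ ÷ 44.009 g/mol = 0.04158 mol
mol H = 2 × 0.655 g H₂O ÷ 18.015 g/mol = 0.07272 mol
Divide by the smallest (0.04158 mol): C 1.000, H 1.749
Multiplying each by 4 gives whole numbers: C 4.00, H 6.99

C4H7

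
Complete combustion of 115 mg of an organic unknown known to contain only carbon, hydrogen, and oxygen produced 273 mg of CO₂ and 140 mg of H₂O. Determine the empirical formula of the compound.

mol C = 0.273 g CO₂ ÷ 44.009 g/mol = 0.006203 mol
mol H = 2 × 0.140 g H₂O ÷ 18.015 g/mol = 0.01554 mol
mass O = 0.115 − (0.07451 + 0.01567) = 0.02483 g → mol O = 0.02483 ÷ 15.999 = 0.001552 mol
Divide by the smallest (0.001552 mol): C 3.998, H 10.017, O 1.000

C4H10O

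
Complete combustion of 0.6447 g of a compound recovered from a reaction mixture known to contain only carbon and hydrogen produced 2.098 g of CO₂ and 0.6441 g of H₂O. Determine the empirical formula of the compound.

C2H3

mol C = 2.098 g CO₂ ÷ 44.009 g/mol = 0.047672 mol
mol H = 2 × 0.6441 g H₂O ÷ 18.015 g/mol = 0.071507 mol
Divide by the smallest (0.047672 mol): C 1.000, H 1.500
Multiplying each by 2 gives whole numbers: C 2.00, H 3.00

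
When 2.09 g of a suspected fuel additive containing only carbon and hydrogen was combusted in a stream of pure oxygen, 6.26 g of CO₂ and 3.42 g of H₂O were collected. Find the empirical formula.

mol C = 6.26 g CO₂ ÷ 44.009 g/mol = 0.1422 mol
mol H = 2 × 3.42 g H₂O ÷ 18.015 g/mol = 0.3797 mol
Divide by the smallest (0.1422 mol): C 1.000, H 2.669
Multiplying each by 3 gives whole numbers: C 3.00, H 8.01

C3H8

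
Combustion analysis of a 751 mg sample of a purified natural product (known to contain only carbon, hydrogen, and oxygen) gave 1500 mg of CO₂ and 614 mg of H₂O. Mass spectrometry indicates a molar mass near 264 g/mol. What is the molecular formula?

mol C = 1.50 g CO₂ ÷ 44.009 g/mol = 0.03408 mol
mol H = 2 × 0.614 g H₂O ÷ 18.015 g/mol = 0.06817 mol
mass O = 0.751 − (0.4094 + 0.06871) = 0.2729 g → mol O = 0.2729 ÷ 15.999 = 0.01706 mol
Divide by the smallest (0.01706 mol): C 1.998, H 3.996, O 1.000
Empirical formula: C2H4O
Empirical-formula mass = 44.05 g/mol; 264 ÷ 44.05 ≈ 6, so the molecular formula is C12H24O6.

C12H24O6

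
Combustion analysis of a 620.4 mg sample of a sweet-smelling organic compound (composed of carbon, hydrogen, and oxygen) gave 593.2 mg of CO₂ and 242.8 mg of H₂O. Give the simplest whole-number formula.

mol C = 0.5932 g CO₂ ÷ 44.009 g/mol = 0.013479 mol
mol H = 2 × 0.2428 g H₂O ÷ 18.015 g/mol = 0.026955 mol
mass O = 0.6204 − (0.16190 + 0.027171) = 0.43133 g → mol O = 0.43133 ÷ 15.999 = 0.026960 mol
Divide by the smallest (0.013479 mol): C 1.000, H 2.000, O 2.000

CH2O2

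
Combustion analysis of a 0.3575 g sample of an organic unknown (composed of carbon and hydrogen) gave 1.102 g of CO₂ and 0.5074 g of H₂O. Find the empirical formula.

mol C = 1.102 g CO₂ ÷ 44.009 g/mol = 0.025040 mol
mol H = 2 × 0.5074 g H₂O ÷ 18.015 g/mol = 0.056331 mol
Divide by the smallest (0.025040 mol): C 1.000, H 2.250
Multiplying each by 4 gives whole numbers: C 4.00, H 9.00

C4H9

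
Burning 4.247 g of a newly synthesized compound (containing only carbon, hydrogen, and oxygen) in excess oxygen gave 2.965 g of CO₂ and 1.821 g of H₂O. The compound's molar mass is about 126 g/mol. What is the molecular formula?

mol C = 2.965 g CO₂ ÷ 44.009 g/mol = 0.067373 mol
mol H = 2 × 1.821 g H₂O ÷ 18.015 g/mol = 0.20216 mol
mass O = 4.247 − (0.80921 + 0.20378) = 3.2340 g → mol O = 3.2340 ÷ 15.999 = 0.20214 mol
Divide by the smallest (0.067373 mol): C 1.000, H 3.001, O 3.000
Empirical formula: CH3O3
Empirical-formula mass = 63.03 g/mol; 126 ÷ 63.03 ≈ 2, so the molecular formula is C2H6O6.

C2H6O6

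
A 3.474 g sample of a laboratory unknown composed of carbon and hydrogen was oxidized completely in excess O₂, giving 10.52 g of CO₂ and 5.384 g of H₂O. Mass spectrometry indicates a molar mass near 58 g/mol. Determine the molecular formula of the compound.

mol C = 10.52 g CO₂ ÷ 44.009 g/mol = 0.23904 mol
mol H = 2 × 5.384 g H₂O ÷ 18.015 g/mol = 0.59772 mol
Divide by the smallest (0.23904 mol): C 1.000, H 2.500
Multiplying each by 2 gives whole numbers: C 2.00, H 5.00
Empirical formula: C2H5
Empirical-formula mass = 29.06 g/mol; 58 ÷ 29.06 ≈ 2, so the molecular formula is C4H10.

C4H10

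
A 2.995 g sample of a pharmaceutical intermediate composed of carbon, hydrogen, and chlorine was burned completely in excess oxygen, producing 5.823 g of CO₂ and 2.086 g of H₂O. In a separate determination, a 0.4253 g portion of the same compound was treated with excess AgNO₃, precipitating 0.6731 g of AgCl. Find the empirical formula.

mol C = 5.823 g CO₂ ÷ 44.009 g/mol = 0.13231 mol
mol H = 2 × 2.086 g H₂O ÷ 18.015 g/mol = 0.23158 mol
From the AgCl data: mol Cl per gram of compound = (0.6731 ÷ 143.318) ÷ 0.4253 = 0.011043 mol/g, so in the 2.995 g combustion sample mol Cl = 0.033074 mol
Divide by the smallest (0.033074 mol): C 4.001, H 7.002, Cl 1.000

C4H7Cl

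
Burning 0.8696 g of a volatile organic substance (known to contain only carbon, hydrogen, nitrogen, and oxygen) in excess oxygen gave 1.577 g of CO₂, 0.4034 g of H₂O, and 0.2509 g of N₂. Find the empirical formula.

mol C = 1.577 g CO₂ ÷ 44.009 g/mol = 0.035834 mol
mol H = 2 × 0.4034 g H₂O ÷ 18.015 g/mol = 0.044785 mol
mol N = 2 × 0.2509 g N₂ ÷ 28.014 g/mol = 0.017912 mol
mass O = 0.8696 − (0.43040 + 0.045143 + 0.25090) = 0.14316 g → mol O = 0.14316 ÷ 15.999 = 0.0089480 mol
Divide by the smallest (0.0089480 mol): C 4.005, H 5.005, N 2.002, O 1.000

C4H5N2O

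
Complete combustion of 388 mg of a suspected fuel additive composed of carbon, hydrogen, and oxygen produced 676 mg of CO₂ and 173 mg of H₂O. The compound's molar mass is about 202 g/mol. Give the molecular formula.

C8H10O6

mol C = 0.676 g CO₂ ÷ 44.009 g/mol = 0.01536 mol
mol H = 2 × 0.173 g H₂O ÷ 18.015 g/mol = 0.01921 mol
mass O = 0.388 − (0.1845 + 0.01936) = 0.1841 g → mol O = 0.1841 ÷ 15.999 = 0.01151 mol
Divide by the smallest (0.01151 mol): C 1.335, H 1.669, O 1.000
Multiplying each by 3 gives whole numbers: C 4.00, H 5.01, O 3.00
Empirical formula: C4H5O3
Empirical-formula mass = 101.08 g/mol; 202 ÷ 101.08 ≈ 2, so the molecular formula is C8H10O6.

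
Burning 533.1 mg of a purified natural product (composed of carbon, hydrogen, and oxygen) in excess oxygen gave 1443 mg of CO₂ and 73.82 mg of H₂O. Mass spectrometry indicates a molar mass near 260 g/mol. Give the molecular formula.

mol C = 1.443 g CO₂ ÷ 44.009 g/mol = 0.032789 mol
mol H = 2 × 0.07382 g H₂O ÷ 18.015 g/mol = 0.0081954 mol
mass O = 0.5331 − (0.39383 + 0.0082610) = 0.13101 g → mol O = 0.13101 ÷ 15.999 = 0.0081888 mol
Divide by the smallest (0.0081888 mol): C 4.004, H 1.001, O 1.000
Empirical formula: C4HO
Empirical-formula mass = 65.05 g/mol; 260 ÷ 65.05 ≈ 4, so the molecular formula is C16H4O4.

C16H4O4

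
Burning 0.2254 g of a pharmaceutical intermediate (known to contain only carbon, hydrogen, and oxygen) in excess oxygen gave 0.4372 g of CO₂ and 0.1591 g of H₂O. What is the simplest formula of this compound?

C9H16O5

mol C = 0.4372 g CO₂ ÷ 44.009 g/mol = 0.0099343 mol
mol H = 2 × 0.1591 g H₂O ÷ 18.015 g/mol = 0.017663 mol
mass O = 0.2254 − (0.11932 + 0.017804) = 0.088274 g → mol O = 0.088274 ÷ 15.999 = 0.0055175 mol
Divide by the smallest (0.0055175 mol): C 1.801, H 3.201, O 1.000
Multiplying each by 5 gives whole numbers: C 9.00, H 16.01, O 5.00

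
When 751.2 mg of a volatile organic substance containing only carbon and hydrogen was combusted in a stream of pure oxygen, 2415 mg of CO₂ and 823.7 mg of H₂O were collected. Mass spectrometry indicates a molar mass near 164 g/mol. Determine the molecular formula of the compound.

C12H20

mol C = 2.415 g CO₂ ÷ 44.009 g/mol = 0.054875 mol
mol H = 2 × 0.8237 g H₂O ÷ 18.015 g/mol = 0.091446 mol
Divide by the smallest (0.054875 mol): C 1.000, H 1.666
Multiplying each by 3 gives whole numbers: C 3.00, H 5.00
Empirical formula: C3H5
Empirical-formula mass = 41.07 g/mol; 164 ÷ 41.07 ≈ 4, so the molecular formula is C12H20.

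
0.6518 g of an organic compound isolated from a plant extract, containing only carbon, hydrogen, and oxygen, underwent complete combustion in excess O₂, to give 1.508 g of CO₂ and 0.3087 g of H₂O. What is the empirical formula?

C8H8O3

mol C = 1.508 g CO₂ ÷ 44.009 g/mol = 0.034266 mol
mol H = 2 × 0.3087 g H₂O ÷ 18.015 g/mol = 0.034271 mol
mass O = 0.6518 − (0.41157 + 0.034546) = 0.20569 g → mol O = 0.20569 ÷ 15.999 = 0.012856 mol
Divide by the smallest (0.012856 mol): C 2.665, H 2.666, O 1.000
Multiplying each by 3 gives whole numbers: C 8.00, H 8.00, O 3.00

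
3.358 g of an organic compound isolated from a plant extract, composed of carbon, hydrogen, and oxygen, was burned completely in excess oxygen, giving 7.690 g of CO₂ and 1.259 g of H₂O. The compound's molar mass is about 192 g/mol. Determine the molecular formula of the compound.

C10H8O4

mol C = 7.690 g CO₂ ÷ 44.009 g/mol = 0.17474 mol
mol H = 2 × 1.259 g H₂O ÷ 18.015 g/mol = 0.13977 mol
mass O = 3.358 − (2.0988 + 0.14089) = 1.1183 g → mol O = 1.1183 ÷ 15.999 = 0.069901 mol
Divide by the smallest (0.069901 mol): C 2.500, H 2.000, O 1.000
Multiplying each by 2 gives whole numbers: C 5.00, H 4.00, O 2.00
Empirical formula: C5H4O2
Empirical-formula mass = 96.08 g/mol; 192 ÷ 96.08 ≈ 2, so the molecular formula is C10H8O4.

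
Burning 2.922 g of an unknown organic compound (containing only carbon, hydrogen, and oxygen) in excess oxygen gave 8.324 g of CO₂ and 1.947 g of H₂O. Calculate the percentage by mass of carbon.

mol C = 8.324 g CO₂ ÷ 44.009 g/mol = 0.18914 mol
mol H = 2 × 1.947 g H₂O ÷ 18.015 g/mol = 0.21615 mol
mass O = 2.922 − (2.2718 + 0.21788) = 0.43232 g → mol O = 0.43232 ÷ 15.999 = 0.027022 mol
mass % C = 2.2718 g ÷ 2.922 g × 100%

77.75%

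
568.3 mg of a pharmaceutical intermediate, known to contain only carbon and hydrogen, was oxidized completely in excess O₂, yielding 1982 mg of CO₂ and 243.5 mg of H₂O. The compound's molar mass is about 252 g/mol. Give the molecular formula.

C20H12

mol C = 1.982 g CO₂ ÷ 44.009 g/mol = 0.045036 mol
mol H = 2 × 0.2435 g H₂O ÷ 18.015 g/mol = 0.027033 mol
Divide by the smallest (0.027033 mol): C 1.666, H 1.000
Multiplying each by 3 gives whole numbers: C 5.00, H 3.00
Empirical formula: C5H3
Empirical-formula mass = 63.08 g/mol; 252 ÷ 63.08 ≈ 4, so the molecular formula is C20H12.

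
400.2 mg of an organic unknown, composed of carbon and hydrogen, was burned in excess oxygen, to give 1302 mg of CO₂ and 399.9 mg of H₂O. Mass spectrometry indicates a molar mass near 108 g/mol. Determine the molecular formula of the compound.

mol C = 1.302 g CO₂ ÷ 44.009 g/mol = 0.029585 mol
mol H = 2 × 0.3999 g H₂O ÷ 18.015 g/mol = 0.044396 mol
Divide by the smallest (0.029585 mol): C 1.000, H 1.501
Multiplying each by 2 gives whole numbers: C 2.00, H 3.00
Empirical formula: C2H3
Empirical-formula mass = 27.05 g/mol; 108 ÷ 27.05 ≈ 4, so the molecular formula is C8H12.

C8H12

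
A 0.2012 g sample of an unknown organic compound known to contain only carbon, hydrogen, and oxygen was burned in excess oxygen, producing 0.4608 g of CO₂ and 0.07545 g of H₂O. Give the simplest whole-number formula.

C5H4O2

mol C = 0.4608 g CO₂ ÷ 44.009 g/mol = 0.010471 mol
mol H = 2 × 0.07545 g H₂O ÷ 18.015 g/mol = 0.0083764 mol
mass O = 0.2012 − (0.12576 + 0.0084434) = 0.066994 g → mol O = 0.066994 ÷ 15.999 = 0.0041874 mol
Divide by the smallest (0.0041874 mol): C 2.500, H 2.000, O 1.000
Multiplying each by 2 gives whole numbers: C 5.00, H 4.00, O 2.00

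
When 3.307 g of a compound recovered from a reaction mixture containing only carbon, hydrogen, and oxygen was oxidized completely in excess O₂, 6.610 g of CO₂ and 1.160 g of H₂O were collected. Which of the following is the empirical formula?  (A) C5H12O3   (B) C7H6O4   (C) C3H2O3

(B) C7H6O4

mol C = 6.610 g CO₂ ÷ 44.009 g/mol = 0.15020 mol
mol H = 2 × 1.160 g H₂O ÷ 18.015 g/mol = 0.12878 mol
mass O = 3.307 − (1.8040 + 0.12981) = 1.3732 g → mol O = 1.3732 ÷ 15.999 = 0.085829 mol
Divide by the smallest (0.085829 mol): C 1.750, H 1.500, O 1.000
Multiplying each by 4 gives whole numbers: C 7.00, H 6.00, O 4.00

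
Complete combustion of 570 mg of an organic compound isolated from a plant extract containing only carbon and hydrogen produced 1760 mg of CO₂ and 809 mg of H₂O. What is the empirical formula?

C4H9

mol C = 1.76 g CO₂ ÷ 44.009 g/mol = 0.03999 mol
mol H = 2 × 0.809 g H₂O ÷ 18.015 g/mol = 0.08981 mol
Divide by the smallest (0.03999 mol): C 1.000, H 2.246
Multiplying each by 4 gives whole numbers: C 4.00, H 8.98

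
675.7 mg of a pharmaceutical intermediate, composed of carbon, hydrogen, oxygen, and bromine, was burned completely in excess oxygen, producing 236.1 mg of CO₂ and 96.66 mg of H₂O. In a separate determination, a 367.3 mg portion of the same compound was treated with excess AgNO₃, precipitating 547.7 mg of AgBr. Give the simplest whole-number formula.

CH2BrO2

mol C = 0.2361 g CO₂ ÷ 44.009 g/mol = 0.0053648 mol
mol H = 2 × 0.09666 g H₂O ÷ 18.015 g/mol = 0.010731 mol
From the AgBr data: mol Br per gram of compound = (0.5477 ÷ 187.772) ÷ 0.3673 = 0.0079413 mol/g, so in the 0.6757 g combustion sample mol Br = 0.0053659 mol
mass O = 0.6757 − (0.064437 + 0.010817 + 0.42876) = 0.17169 g → mol O = 0.17169 ÷ 15.999 = 0.010731 mol
Divide by the smallest (0.0053648 mol): C 1.000, H 2.000, Br 1.000, O 2.000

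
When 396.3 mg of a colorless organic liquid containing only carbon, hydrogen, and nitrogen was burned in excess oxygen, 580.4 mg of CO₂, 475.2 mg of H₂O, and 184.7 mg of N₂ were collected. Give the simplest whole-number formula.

mol C = 0.5804 g CO₂ ÷ 44.009 g/mol = 0.013188 mol
mol H = 2 × 0.4752 g H₂O ÷ 18.015 g/mol = 0.052756 mol
mol N = 2 × 0.1847 g N₂ ÷ 28.014 g/mol = 0.013186 mol
Divide by the smallest (0.013186 mol): C 1.000, H 4.001, N 1.000

CH4N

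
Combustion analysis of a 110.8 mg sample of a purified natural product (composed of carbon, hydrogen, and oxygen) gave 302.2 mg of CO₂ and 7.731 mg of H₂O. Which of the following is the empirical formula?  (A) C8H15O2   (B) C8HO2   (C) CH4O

(B) C8HO2

mol C = 0.3022 g CO₂ ÷ 44.009 g/mol = 0.0068668 mol
mol H = 2 × 0.007731 g H₂O ÷ 18.015 g/mol = 0.00085828 mol
mass O = 0.1108 − (0.082477 + 0.00086515) = 0.027458 g → mol O = 0.027458 ÷ 15.999 = 0.0017162 mol
Divide by the smallest (0.00085828 mol): C 8.001, H 1.000, O 2.000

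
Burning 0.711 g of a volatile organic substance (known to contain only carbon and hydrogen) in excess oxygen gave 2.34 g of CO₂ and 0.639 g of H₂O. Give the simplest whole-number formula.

mol C = 2.34 g CO₂ ÷ 44.009 g/mol = 0.05317 mol
mol H = 2 × 0.639 g H₂O ÷ 18.015 g/mol = 0.07094 mol
Divide by the smallest (0.05317 mol): C 1.000, H 1.334
Multiplying each by 3 gives whole numbers: C 3.00, H 4.00

C3H4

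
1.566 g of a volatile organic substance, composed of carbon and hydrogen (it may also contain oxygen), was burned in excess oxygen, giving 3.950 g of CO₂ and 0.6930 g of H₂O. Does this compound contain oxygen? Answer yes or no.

mol C = 3.950 g CO₂ ÷ 44.009 g/mol = 0.089754 mol
mol H = 2 × 0.6930 g H₂O ÷ 18.015 g/mol = 0.076936 mol
C and H account for only 1.1556 g of the 1.566 g sample; the remaining 0.41041 g must be oxygen.

yes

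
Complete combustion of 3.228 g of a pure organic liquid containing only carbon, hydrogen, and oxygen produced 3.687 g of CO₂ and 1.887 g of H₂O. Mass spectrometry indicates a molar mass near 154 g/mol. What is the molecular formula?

C4H10O6

mol C = 3.687 g CO₂ ÷ 44.009 g/mol = 0.083778 mol
mol H = 2 × 1.887 g H₂O ÷ 18.015 g/mol = 0.20949 mol
mass O = 3.228 − (1.0063 + 0.21117) = 2.0106 g → mol O = 2.0106 ÷ 15.999 = 0.12567 mol
Divide by the smallest (0.083778 mol): C 1.000, H 2.501, O 1.500
Multiplying each by 2 gives whole numbers: C 2.00, H 5.00, O 3.00
Empirical formula: C2H5O3
Empirical-formula mass = 77.06 g/mol; 154 ÷ 77.06 ≈ 2, so the molecular formula is C4H10O6.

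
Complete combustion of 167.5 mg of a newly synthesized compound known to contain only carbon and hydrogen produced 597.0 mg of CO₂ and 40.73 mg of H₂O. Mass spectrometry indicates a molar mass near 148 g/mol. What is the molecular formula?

C12H4

mol C = 0.5970 g CO₂ ÷ 44.009 g/mol = 0.013565 mol
mol H = 2 × 0.04073 g H₂O ÷ 18.015 g/mol = 0.0045218 mol
Divide by the smallest (0.0045218 mol): C 3.000, H 1.000
Empirical formula: C3H
Empirical-formula mass = 37.04 g/mol; 148 ÷ 37.04 ≈ 4, so the molecular formula is C12H4.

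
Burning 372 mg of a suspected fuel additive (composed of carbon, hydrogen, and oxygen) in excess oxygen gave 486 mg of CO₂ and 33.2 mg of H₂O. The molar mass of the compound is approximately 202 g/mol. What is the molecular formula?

C6H2O8

mol C = 0.486 g CO₂ ÷ 44.009 g/mol = 0.01104 mol
mol H = 2 × 0.0332 g H₂O ÷ 18.015 g/mol = 0.003686 mol
mass O = 0.372 − (0.1326 + 0.003715) = 0.2356 g → mol O = 0.2356 ÷ 15.999 = 0.01473 mol
Divide by the smallest (0.003686 mol): C 2.996, H 1.000, O 3.996
Empirical formula: C3HO4
Empirical-formula mass = 101.04 g/mol; 202 ÷ 101.04 ≈ 2, so the molecular formula is C6H2O8.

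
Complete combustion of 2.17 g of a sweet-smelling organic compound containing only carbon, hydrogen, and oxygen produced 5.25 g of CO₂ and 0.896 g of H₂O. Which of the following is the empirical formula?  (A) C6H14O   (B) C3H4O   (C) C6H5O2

(C) C6H5O2

mol C = 5.25 g CO₂ ÷ 44.009 g/mol = 0.1193 mol
mol H = 2 × 0.896 g H₂O ÷ 18.015 g/mol = 0.09947 mol
mass O = 2.17 − (1.433 + 0.1003) = 0.6369 g → mol O = 0.6369 ÷ 15.999 = 0.03981 mol
Divide by the smallest (0.03981 mol): C 2.997, H 2.499, O 1.000
Multiplying each by 2 gives whole numbers: C 5.99, H 5.00, O 2.00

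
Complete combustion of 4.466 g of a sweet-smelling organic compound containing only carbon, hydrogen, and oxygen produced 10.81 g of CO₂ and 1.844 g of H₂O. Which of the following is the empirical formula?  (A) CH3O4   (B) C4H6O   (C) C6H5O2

mol C = 10.81 g CO₂ ÷ 44.009 g/mol = 0.24563 mol
mol H = 2 × 1.844 g H₂O ÷ 18.015 g/mol = 0.20472 mol
mass O = 4.466 − (2.9503 + 0.20636) = 1.3094 g → mol O = 1.3094 ÷ 15.999 = 0.081840 mol
Divide by the smallest (0.081840 mol): C 3.001, H 2.501, O 1.000
Multiplying each by 2 gives whole numbers: C 6.00, H 5.00, O 2.00

(C) C6H5O2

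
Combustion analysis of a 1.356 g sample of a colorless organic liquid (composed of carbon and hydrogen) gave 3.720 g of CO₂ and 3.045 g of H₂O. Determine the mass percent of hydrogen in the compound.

mol C = 3.720 g CO₂ ÷ 44.009 g/mol = 0.084528 mol
mol H = 2 × 3.045 g H₂O ÷ 18.015 g/mol = 0.33805 mol
mass % H = 0.34076 g ÷ 1.356 g × 100%

25.13%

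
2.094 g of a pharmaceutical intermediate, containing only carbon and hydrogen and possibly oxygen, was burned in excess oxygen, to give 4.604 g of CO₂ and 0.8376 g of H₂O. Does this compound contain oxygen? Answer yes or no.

mol C = 4.604 g CO₂ ÷ 44.009 g/mol = 0.10461 mol
mol H = 2 × 0.8376 g H₂O ÷ 18.015 g/mol = 0.092989 mol
C and H account for only 1.3503 g of the 2.094 g sample; the remaining 0.74374 g must be oxygen.

yes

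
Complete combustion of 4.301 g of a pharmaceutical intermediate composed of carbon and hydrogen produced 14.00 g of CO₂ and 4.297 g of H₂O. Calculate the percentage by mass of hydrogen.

11.18%

mol C = 14.00 g CO₂ ÷ 44.009 g/mol = 0.31812 mol
mol H = 2 × 4.297 g H₂O ÷ 18.015 g/mol = 0.47705 mol
mass % H = 0.48086 g ÷ 4.301 g × 100%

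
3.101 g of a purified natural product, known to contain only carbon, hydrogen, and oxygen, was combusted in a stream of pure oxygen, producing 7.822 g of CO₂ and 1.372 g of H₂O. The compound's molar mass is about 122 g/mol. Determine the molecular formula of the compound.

mol C = 7.822 g CO₂ ÷ 44.009 g/mol = 0.17774 mol
mol H = 2 × 1.372 g H₂O ÷ 18.015 g/mol = 0.15232 mol
mass O = 3.101 − (2.1348 + 0.15354) = 0.81267 g → mol O = 0.81267 ÷ 15.999 = 0.050795 mol
Divide by the smallest (0.050795 mol): C 3.499, H 2.999, O 1.000
Multiplying each by 2 gives whole numbers: C 7.00, H 6.00, O 2.00
Empirical formula: C7H6O2
Empirical-formula mass = 122.12 g/mol; 122 ÷ 122.12 ≈ 1, so the molecular formula is C7H6O2.

C7H6O2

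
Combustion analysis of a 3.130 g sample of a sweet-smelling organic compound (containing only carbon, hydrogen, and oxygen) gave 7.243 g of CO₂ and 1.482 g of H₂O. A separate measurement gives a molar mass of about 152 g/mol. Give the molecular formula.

C8H8O3

mol C = 7.243 g CO₂ ÷ 44.009 g/mol = 0.16458 mol
mol H = 2 × 1.482 g H₂O ÷ 18.015 g/mol = 0.16453 mol
mass O = 3.130 − (1.9768 + 0.16585) = 0.98738 g → mol O = 0.98738 ÷ 15.999 = 0.061715 mol
Divide by the smallest (0.061715 mol): C 2.667, H 2.666, O 1.000
Multiplying each by 3 gives whole numbers: C 8.00, H 8.00, O 3.00
Empirical formula: C8H8O3
Empirical-formula mass = 152.15 g/mol; 152 ÷ 152.15 ≈ 1, so the molecular formula is C8H8O3.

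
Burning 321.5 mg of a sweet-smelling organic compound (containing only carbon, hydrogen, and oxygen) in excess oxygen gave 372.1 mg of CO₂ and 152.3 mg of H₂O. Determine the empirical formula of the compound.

mol C = 0.3721 g CO₂ ÷ 44.009 g/mol = 0.0084551 mol
mol H = 2 × 0.1523 g H₂O ÷ 18.015 g/mol = 0.016908 mol
mass O = 0.3215 − (0.10155 + 0.017043) = 0.20290 g → mol O = 0.20290 ÷ 15.999 = 0.012682 mol
Divide by the smallest (0.0084551 mol): C 1.000, H 2.000, O 1.500
Multiplying each by 2 gives whole numbers: C 2.00, H 4.00, O 3.00

C2H4O3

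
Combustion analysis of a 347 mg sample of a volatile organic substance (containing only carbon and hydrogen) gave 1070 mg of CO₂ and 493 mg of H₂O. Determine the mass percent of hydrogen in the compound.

mol C = 1.07 g CO₂ ÷ 44.009 g/mol = 0.02431 mol
mol H = 2 × 0.493 g H₂O ÷ 18.015 g/mol = 0.05473 mol
mass % H = 0.05517 g ÷ 0.347 g × 100%

15.9%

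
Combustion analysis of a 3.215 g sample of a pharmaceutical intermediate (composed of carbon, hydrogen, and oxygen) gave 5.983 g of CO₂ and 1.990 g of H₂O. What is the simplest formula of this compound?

C8H13O5

mol C = 5.983 g CO₂ ÷ 44.009 g/mol = 0.13595 mol
mol H = 2 × 1.990 g H₂O ÷ 18.015 g/mol = 0.22093 mol
mass O = 3.215 − (1.6329 + 0.22269) = 1.3594 g → mol O = 1.3594 ÷ 15.999 = 0.084969 mol
Divide by the smallest (0.084969 mol): C 1.600, H 2.600, O 1.000
Multiplying each by 5 gives whole numbers: C 8.00, H 13.00, O 5.00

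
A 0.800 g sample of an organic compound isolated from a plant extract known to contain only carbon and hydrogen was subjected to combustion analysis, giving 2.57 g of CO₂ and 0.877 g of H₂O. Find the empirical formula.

C3H5

mol C = 2.57 g CO₂ ÷ 44.009 g/mol = 0.05840 mol
mol H = 2 × 0.877 g H₂O ÷ 18.015 g/mol = 0.09736 mol
Divide by the smallest (0.05840 mol): C 1.000, H 1.667
Multiplying each by 3 gives whole numbers: C 3.00, H 5.00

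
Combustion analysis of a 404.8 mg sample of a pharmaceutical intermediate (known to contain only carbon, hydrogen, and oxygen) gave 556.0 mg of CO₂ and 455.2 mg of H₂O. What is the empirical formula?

mol C = 0.5560 g CO₂ ÷ 44.009 g/mol = 0.012634 mol
mol H = 2 × 0.4552 g H₂O ÷ 18.015 g/mol = 0.050536 mol
mass O = 0.4048 − (0.15174 + 0.050940) = 0.20212 g → mol O = 0.20212 ÷ 15.999 = 0.012633 mol
Divide by the smallest (0.012633 mol): C 1.000, H 4.000, O 1.000

CH4O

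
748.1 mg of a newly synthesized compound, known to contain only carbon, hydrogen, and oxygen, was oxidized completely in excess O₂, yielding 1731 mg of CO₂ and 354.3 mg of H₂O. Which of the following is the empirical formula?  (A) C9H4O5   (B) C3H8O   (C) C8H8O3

mol C = 1.731 g CO₂ ÷ 44.009 g/mol = 0.039333 mol
mol H = 2 × 0.3543 g H₂O ÷ 18.015 g/mol = 0.039334 mol
mass O = 0.7481 − (0.47243 + 0.039649) = 0.23602 g → mol O = 0.23602 ÷ 15.999 = 0.014752 mol
Divide by the smallest (0.014752 mol): C 2.666, H 2.666, O 1.000
Multiplying each by 3 gives whole numbers: C 8.00, H 8.00, O 3.00

(C) C8H8O3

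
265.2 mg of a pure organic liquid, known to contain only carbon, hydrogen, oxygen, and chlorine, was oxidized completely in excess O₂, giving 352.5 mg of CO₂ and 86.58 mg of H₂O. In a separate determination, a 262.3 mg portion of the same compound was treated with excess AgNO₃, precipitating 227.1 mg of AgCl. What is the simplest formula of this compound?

C5H6ClO4

mol C = 0.3525 g CO₂ ÷ 44.009 g/mol = 0.0080097 mol
mol H = 2 × 0.08658 g H₂O ÷ 18.015 g/mol = 0.0096120 mol
From the AgCl data: mol Cl per gram of compound = (0.2271 ÷ 143.318) ÷ 0.2623 = 0.0060411 mol/g, so in the 0.2652 g combustion sample mol Cl = 0.0016021 mol
mass O = 0.2652 − (0.096205 + 0.0096889 + 0.056795) = 0.10251 g → mol O = 0.10251 ÷ 15.999 = 0.0064074 mol
Divide by the smallest (0.0016021 mol): C 4.999, H 6.000, Cl 1.000, O 3.999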